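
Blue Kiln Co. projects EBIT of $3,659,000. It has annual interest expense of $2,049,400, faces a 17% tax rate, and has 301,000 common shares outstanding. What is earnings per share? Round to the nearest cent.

$4.44

Pre-tax income = $3,659,000 − $2,049,400.00 = $1,609,600.00.
After tax at 17%: net income = $1,609,600.00 × 0.83 = $1,335,968.00.
Per share: $1,335,968.00 / 301,000 shares = $4.44.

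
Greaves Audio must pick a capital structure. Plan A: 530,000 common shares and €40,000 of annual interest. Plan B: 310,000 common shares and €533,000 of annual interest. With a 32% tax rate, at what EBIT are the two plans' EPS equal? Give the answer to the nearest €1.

€1,227,682

Set EPS_A = EPS_B: (EBIT − €40,000)(1 − 0.32) ÷ 530,000 = (EBIT − €533,000)(1 − 0.32) ÷ 310,000.
Cancelling (1 − t) and cross-multiplying: 310,000·(EBIT − 40,000) = 530,000·(EBIT − 533,000).
EBIT × (530,000 − 310,000) = 533,000 × 530,000 − 40,000 × 310,000 = 270,090,000,000, so EBIT = 270,090,000,000 ÷ 220,000 = 1,227,681.82.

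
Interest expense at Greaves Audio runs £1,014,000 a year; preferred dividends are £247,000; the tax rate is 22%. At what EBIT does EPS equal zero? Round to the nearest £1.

£1,330,667

Preferred dividends are paid after tax, so their pre-tax equivalent is £247,000 ÷ (1 − 0.22) = £316,666.67.
Financial break-even EBIT = interest + D_p ÷ (1 − t) = £1,014,000 + £316,666.67 = £1,330,666.67.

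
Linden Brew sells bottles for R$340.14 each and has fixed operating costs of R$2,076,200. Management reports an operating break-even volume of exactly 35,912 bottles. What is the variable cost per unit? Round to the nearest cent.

R$282.33

At break-even, FC = Q × (P − VC), so P − VC = R$2,076,200 ÷ 35,912 = R$57.8135.
Hence VC = price − CM = R$340.14 − R$57.8135 = R$282.33.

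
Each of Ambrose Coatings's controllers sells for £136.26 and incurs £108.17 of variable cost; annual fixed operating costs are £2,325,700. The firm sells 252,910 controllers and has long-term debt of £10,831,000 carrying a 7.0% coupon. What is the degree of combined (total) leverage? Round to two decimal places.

Contribution at this volume is 252,910 × £28.09 = £7,104,241.90.
EBIT = £7,104,241.90 − £2,325,700 = £4,778,541.90. Interest = £758,170.00.
DOL = £7,104,241.90 ÷ £4,778,541.90 = 1.4867; DFL = £4,778,541.90 ÷ £4,020,371.90 = 1.1886.
Combined leverage = 1.4867 × 1.1886 = 1.7671.

1.77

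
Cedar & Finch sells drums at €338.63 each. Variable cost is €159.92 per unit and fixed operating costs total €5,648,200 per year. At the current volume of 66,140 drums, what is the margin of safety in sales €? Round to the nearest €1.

Contribution margin per unit = €338.63 − €159.92 = €178.71. Break-even units = €5,648,200 ÷ €178.71 = 31,605.39; break-even revenue = 31,605.39 × €338.63 = €10,702,534.64.
Actual sales revenue = 66,140 × €338.63 = €22,396,988.20.
Margin of safety = €22,396,988.20 − €10,702,534.64 = €11,694,454.

€11,694,454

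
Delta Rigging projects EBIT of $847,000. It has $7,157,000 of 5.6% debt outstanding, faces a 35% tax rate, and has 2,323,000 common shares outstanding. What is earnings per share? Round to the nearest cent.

$0.12

Pre-tax income = $847,000 − $400,792.00 = $446,208.00.
After tax at 35%: net income = $446,208.00 × 0.65 = $290,035.20.
Per share: $290,035.20 / 2,323,000 shares = $0.12.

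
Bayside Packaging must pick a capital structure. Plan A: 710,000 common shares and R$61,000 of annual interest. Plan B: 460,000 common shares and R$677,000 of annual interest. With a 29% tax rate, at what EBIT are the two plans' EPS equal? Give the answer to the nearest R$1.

R$1,810,440

Set EPS_A = EPS_B: (EBIT − R$61,000)(1 − 0.29) ÷ 710,000 = (EBIT − R$677,000)(1 − 0.29) ÷ 460,000.
The (1 − t) factor cancels: (EBIT − 61,000) × 460,000 = (EBIT − 677,000) × 710,000.
Solving, EBIT = (677,000·710,000 − 61,000·460,000) / (710,000 − 460,000) = 452,610,000,000 / 250,000 = 1,810,440.00.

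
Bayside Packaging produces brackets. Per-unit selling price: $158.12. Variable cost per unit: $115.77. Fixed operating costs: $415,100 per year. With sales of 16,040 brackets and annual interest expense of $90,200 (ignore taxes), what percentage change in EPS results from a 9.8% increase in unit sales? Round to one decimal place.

Contribution at this volume is 16,040 × $42.35 = $679,294.00.
Subtracting fixed costs: EBIT = $679,294.00 − $415,100 = $264,194.00.
After interest of $90,200.00, pre-tax earnings = $173,994.00.
Degree of combined leverage = contribution ÷ (EBIT − I) = $679,294.00 ÷ $173,994.00 = 3.9041.
%ΔEPS = DCL × %ΔSales = 3.9041 × +9.8% = +38.3%.

+38.3%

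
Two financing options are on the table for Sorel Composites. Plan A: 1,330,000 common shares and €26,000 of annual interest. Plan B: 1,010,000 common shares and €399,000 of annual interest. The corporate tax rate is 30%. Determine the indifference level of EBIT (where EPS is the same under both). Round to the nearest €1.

€1,576,281

At indifference, (EBIT − 26,000)(1 − t)/1,330,000 = (EBIT − 399,000)(1 − t)/1,010,000.
Cancelling (1 − t) and cross-multiplying: 1,010,000·(EBIT − 26,000) = 1,330,000·(EBIT − 399,000).
Solving, EBIT = (399,000·1,330,000 − 26,000·1,010,000) / (1,330,000 − 1,010,000) = 504,410,000,000 / 320,000 = 1,576,281.25.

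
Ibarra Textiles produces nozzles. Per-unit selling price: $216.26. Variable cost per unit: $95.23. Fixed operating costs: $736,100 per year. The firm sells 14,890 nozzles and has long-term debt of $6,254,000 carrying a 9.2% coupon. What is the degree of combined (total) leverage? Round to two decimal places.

3.67

Contribution at this volume is 14,890 × $121.03 = $1,802,136.70.
Subtracting fixed costs: EBIT = $1,802,136.70 − $736,100 = $1,066,036.70. Interest = $575,368.00.
DOL = $1,802,136.70 ÷ $1,066,036.70 = 1.6905; DFL = $1,066,036.70 ÷ $490,668.70 = 2.1726.
Combined leverage = 1.6905 × 2.1726 = 3.6728.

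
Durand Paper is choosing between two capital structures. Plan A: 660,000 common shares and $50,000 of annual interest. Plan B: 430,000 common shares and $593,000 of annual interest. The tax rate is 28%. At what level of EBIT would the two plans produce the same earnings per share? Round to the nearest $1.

Set EPS_A = EPS_B: (EBIT − $50,000)(1 − 0.28) ÷ 660,000 = (EBIT − $593,000)(1 − 0.28) ÷ 430,000.
The (1 − t) factor cancels: (EBIT − 50,000) × 430,000 = (EBIT − 593,000) × 660,000.
EBIT × (660,000 − 430,000) = 593,000 × 660,000 − 50,000 × 430,000 = 369,880,000,000, so EBIT = 369,880,000,000 ÷ 230,000 = 1,608,173.91.

$1,608,174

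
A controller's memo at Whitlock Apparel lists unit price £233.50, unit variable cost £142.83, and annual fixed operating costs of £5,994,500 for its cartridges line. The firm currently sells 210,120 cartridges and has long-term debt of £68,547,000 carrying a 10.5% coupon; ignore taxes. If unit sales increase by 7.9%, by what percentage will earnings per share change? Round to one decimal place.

+25.7%

Contribution at this volume is 210,120 × £90.67 = £19,051,580.40.
Subtracting fixed costs: EBIT = £19,051,580.40 − £5,994,500 = £13,057,080.40.
Interest = £7,197,435.00, so EBIT − I = £5,859,645.40.
DCL = total CM / (EBIT − I) = £19,051,580.40 / £5,859,645.40 = 3.2513.
%ΔEPS = DCL × %ΔSales = 3.2513 × +7.9% = +25.7%.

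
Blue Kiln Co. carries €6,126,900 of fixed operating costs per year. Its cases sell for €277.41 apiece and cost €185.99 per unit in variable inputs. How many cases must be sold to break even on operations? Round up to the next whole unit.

67,020 cases

Contribution margin per unit = €277.41 − €185.99 = €91.42.
Break-even volume = fixed costs ÷ CM per unit = €6,126,900 ÷ €91.42 = 67,019.25, so 67,020 cases.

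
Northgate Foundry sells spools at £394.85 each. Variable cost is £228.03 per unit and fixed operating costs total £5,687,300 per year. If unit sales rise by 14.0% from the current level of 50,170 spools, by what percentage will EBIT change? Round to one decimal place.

+43.7%

Contribution at this volume is 50,170 × £166.82 = £8,369,359.40.
Operating income = contribution − fixed costs = £8,369,359.40 − £5,687,300 = £2,682,059.40.
DOL = contribution ÷ EBIT = £8,369,359.40 ÷ £2,682,059.40 = 3.1205.
%ΔEBIT = DOL × %ΔSales = 3.1205 × +14.0% = +43.7%.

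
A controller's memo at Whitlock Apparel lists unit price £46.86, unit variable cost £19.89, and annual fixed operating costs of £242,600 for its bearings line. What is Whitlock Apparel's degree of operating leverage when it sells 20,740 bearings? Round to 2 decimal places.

1.77

At 20,740 units, contribution = 20,740 × £26.97 = £559,357.80.
EBIT = £559,357.80 − £242,600 = £316,757.80.
Degree of operating leverage = £559,357.80 / £316,757.80 = 1.7659.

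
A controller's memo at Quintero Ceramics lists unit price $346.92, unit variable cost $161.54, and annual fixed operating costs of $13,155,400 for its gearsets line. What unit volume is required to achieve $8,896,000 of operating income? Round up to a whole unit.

118,953 gearsets

Each unit contributes $346.92 − $161.54 = $185.38.
Units = (FC + target) / CM = ($13,155,400 + $8,896,000) / $185.38 = 118,952.42, so 118,953 gearsets.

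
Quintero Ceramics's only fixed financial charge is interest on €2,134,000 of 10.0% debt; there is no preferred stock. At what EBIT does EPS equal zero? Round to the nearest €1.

€213,400

Annual interest = 10.0% × €2,134,000 = €213,400.00.
Without preferred stock the financial break-even is simply EBIT = interest = €213,400.00.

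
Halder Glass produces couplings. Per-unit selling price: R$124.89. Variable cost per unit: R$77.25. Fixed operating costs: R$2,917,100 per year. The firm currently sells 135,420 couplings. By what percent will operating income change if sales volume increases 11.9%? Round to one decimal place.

Contribution at this volume is 135,420 × R$47.64 = R$6,451,408.80.
Subtracting fixed costs: EBIT = R$6,451,408.80 − R$2,917,100 = R$3,534,308.80.
Degree of operating leverage = R$6,451,408.80 / R$3,534,308.80 = 1.8254.
Operating income changes by 1.8254 × +11.9% = +21.7%.

+21.7%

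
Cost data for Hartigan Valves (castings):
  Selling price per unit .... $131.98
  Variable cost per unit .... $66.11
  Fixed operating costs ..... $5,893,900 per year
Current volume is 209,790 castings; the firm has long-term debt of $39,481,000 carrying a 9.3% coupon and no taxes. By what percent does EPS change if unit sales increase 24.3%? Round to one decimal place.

+79.0%

At 209,790 units, contribution = 209,790 × $65.87 = $13,818,867.30.
EBIT = $13,818,867.30 − $5,893,900 = $7,924,967.30.
Interest = $3,671,733.00, so EBIT − I = $4,253,234.30.
Degree of combined leverage = contribution ÷ (EBIT − I) = $13,818,867.30 ÷ $4,253,234.30 = 3.2490.
EPS therefore changes by 3.2490 × (+24.3%) = +79.0%.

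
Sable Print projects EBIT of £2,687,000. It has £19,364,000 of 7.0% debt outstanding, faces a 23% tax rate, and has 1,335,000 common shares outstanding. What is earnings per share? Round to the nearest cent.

Pre-tax income = £2,687,000 − £1,355,480.00 = £1,331,520.00.
After tax at 23%: net income = £1,331,520.00 × 0.77 = £1,025,270.40.
Per share: £1,025,270.40 / 1,335,000 shares = £0.77.

£0.77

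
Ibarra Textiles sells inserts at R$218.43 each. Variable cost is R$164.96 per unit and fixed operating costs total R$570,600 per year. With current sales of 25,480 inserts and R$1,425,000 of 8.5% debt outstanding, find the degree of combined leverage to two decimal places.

2.03

At 25,480 units, contribution = 25,480 × R$53.47 = R$1,362,415.60.
EBIT = R$1,362,415.60 − R$570,600 = R$791,815.60. Interest = R$121,125.00, so EBIT − I = R$670,690.60.
DCL = contribution ÷ (EBIT − I) = R$1,362,415.60 ÷ R$670,690.60 = 2.0314.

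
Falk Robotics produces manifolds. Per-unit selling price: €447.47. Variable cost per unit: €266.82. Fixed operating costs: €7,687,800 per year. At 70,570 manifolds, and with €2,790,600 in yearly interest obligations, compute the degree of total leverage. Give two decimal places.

5.62

Contribution at this volume is 70,570 × €180.65 = €12,748,470.50.
Operating income = contribution − fixed costs = €12,748,470.50 − €7,687,800 = €5,060,670.50. Interest = €2,790,600.00.
DOL = €12,748,470.50 ÷ €5,060,670.50 = 2.5191; DFL = €5,060,670.50 ÷ €2,270,070.50 = 2.2293.
Combined leverage = 2.5191 × 2.2293 = 5.6158.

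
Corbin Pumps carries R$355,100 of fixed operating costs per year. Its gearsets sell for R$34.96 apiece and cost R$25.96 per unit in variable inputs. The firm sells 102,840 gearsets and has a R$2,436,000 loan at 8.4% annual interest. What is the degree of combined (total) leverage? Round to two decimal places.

Contribution at this volume is 102,840 × R$9.00 = R$925,560.00.
Operating income = contribution − fixed costs = R$925,560.00 − R$355,100 = R$570,460.00. Interest = R$204,624.00, so EBIT − I = R$365,836.00.
DCL = contribution ÷ (EBIT − I) = R$925,560.00 ÷ R$365,836.00 = 2.5300.

2.53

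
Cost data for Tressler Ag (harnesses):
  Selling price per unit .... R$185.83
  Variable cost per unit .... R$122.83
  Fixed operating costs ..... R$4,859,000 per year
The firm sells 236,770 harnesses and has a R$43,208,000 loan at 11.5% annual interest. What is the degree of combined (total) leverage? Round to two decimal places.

2.93

At 236,770 units, contribution = 236,770 × R$63.00 = R$14,916,510.00.
Subtracting fixed costs: EBIT = R$14,916,510.00 − R$4,859,000 = R$10,057,510.00. Interest = R$4,968,920.00, so EBIT − I = R$5,088,590.00.
DCL = contribution ÷ (EBIT − I) = R$14,916,510.00 ÷ R$5,088,590.00 = 2.9314.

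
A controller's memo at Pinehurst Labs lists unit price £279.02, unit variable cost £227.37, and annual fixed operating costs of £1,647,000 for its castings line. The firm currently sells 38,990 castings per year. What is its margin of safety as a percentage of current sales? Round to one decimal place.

18.2%

Contribution margin per unit = £279.02 − £227.37 = £51.65. Break-even units = £1,647,000 ÷ £51.65 = 31,887.71; break-even revenue = 31,887.71 × £279.02 = £8,897,307.65.
Current sales = 38,990 × £279.02 = £10,878,989.80.
Margin of safety = (£10,878,989.80 − £8,897,307.65) ÷ £10,878,989.80 = 18.2%.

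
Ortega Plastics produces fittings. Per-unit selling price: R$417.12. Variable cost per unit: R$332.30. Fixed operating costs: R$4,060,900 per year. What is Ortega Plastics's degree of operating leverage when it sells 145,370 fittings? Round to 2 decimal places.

At 145,370 units, contribution = 145,370 × R$84.82 = R$12,330,283.40.
Subtracting fixed costs: EBIT = R$12,330,283.40 − R$4,060,900 = R$8,269,383.40.
So DOL = total CM / EBIT = R$12,330,283.40 / R$8,269,383.40 = 1.4911.

1.49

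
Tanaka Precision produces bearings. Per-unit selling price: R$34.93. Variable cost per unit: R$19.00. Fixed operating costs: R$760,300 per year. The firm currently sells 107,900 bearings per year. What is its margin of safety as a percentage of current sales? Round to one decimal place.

Contribution margin per unit = R$34.93 − R$19.00 = R$15.93. Break-even units = R$760,300 ÷ R$15.93 = 47,727.56; break-even revenue = 47,727.56 × R$34.93 = R$1,667,123.60.
Current sales = 107,900 × R$34.93 = R$3,768,947.00.
Margin of safety = (R$3,768,947.00 − R$1,667,123.60) ÷ R$3,768,947.00 = 55.8%.

55.8%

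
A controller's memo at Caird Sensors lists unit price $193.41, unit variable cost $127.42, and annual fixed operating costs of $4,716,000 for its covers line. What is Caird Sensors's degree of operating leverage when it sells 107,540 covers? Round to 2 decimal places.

Total contribution margin = 107,540 × $65.99 = $7,096,564.60.
EBIT = $7,096,564.60 − $4,716,000 = $2,380,564.60.
So DOL = total CM / EBIT = $7,096,564.60 / $2,380,564.60 = 2.9810.

2.98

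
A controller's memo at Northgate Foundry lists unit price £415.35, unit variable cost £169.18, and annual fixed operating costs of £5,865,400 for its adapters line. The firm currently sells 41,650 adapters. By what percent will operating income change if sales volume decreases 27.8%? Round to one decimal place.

At 41,650 units, contribution = 41,650 × £246.17 = £10,252,980.50.
Operating income = contribution − fixed costs = £10,252,980.50 − £5,865,400 = £4,387,580.50.
Degree of operating leverage = £10,252,980.50 / £4,387,580.50 = 2.3368.
Operating income changes by 2.3368 × -27.8% = -65.0%.

-65.0%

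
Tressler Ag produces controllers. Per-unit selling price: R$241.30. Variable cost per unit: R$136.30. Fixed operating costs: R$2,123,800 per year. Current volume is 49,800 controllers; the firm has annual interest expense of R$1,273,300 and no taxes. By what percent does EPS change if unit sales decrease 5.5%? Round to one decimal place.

Contribution at this volume is 49,800 × R$105.00 = R$5,229,000.00.
Operating income = contribution − fixed costs = R$5,229,000.00 − R$2,123,800 = R$3,105,200.00.
Interest = R$1,273,300.00, so EBIT − I = R$1,831,900.00.
DCL = total CM / (EBIT − I) = R$5,229,000.00 / R$1,831,900.00 = 2.8544.
EPS therefore changes by 2.8544 × (-5.5%) = -15.7%.

-15.7%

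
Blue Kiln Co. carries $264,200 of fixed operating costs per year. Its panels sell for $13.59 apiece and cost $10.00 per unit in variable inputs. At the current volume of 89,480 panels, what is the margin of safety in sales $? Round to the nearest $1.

$215,900

Each unit contributes $13.59 − $10.00 = $3.59. Break-even units = $264,200 ÷ $3.59 = 73,593.31; break-even revenue = 73,593.31 × $13.59 = $1,000,133.15.
Actual sales revenue = 89,480 × $13.59 = $1,216,033.20.
Margin of safety = $1,216,033.20 − $1,000,133.15 = $215,900.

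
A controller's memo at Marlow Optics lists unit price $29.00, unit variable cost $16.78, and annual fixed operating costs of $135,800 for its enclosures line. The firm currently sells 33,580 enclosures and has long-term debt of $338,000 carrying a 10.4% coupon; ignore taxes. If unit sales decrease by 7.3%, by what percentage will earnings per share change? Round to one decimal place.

At 33,580 units, contribution = 33,580 × $12.22 = $410,347.60.
Operating income = contribution − fixed costs = $410,347.60 − $135,800 = $274,547.60.
After interest of $35,152.00, pre-tax earnings = $239,395.60.
Degree of combined leverage = contribution ÷ (EBIT − I) = $410,347.60 ÷ $239,395.60 = 1.7141.
EPS therefore changes by 1.7141 × (-7.3%) = -12.5%.

-12.5%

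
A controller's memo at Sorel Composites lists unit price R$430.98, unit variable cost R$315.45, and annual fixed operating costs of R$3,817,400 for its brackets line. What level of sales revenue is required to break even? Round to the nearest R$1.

CM per unit = R$430.98 − R$315.45 = R$115.53; CM ratio = R$115.53 / R$430.98 = 0.2681.
Break-even revenue = fixed costs × price ÷ CM = R$3,817,400 × R$430.98 ÷ R$115.53 = R$14,240,657.

R$14,240,657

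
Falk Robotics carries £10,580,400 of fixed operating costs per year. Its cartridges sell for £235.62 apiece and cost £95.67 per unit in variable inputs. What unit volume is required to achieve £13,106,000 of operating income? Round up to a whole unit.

169,250 cartridges

Unit CM = price − variable cost = £235.62 − £95.67 = £139.95.
Required volume = (fixed costs + target profit) ÷ CM = (£10,580,400 + £13,106,000) ÷ £139.95 = 169,249.02, so 169,250 cartridges.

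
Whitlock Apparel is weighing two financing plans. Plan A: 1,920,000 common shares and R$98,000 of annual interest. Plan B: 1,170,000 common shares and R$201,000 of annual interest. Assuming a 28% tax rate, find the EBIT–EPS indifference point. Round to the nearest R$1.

Set EPS_A = EPS_B: (EBIT − R$98,000)(1 − 0.28) ÷ 1,920,000 = (EBIT − R$201,000)(1 − 0.28) ÷ 1,170,000.
The (1 − t) factor cancels: (EBIT − 98,000) × 1,170,000 = (EBIT − 201,000) × 1,920,000.
Solving, EBIT = (201,000·1,920,000 − 98,000·1,170,000) / (1,920,000 − 1,170,000) = 271,260,000,000 / 750,000 = 361,680.00.

R$361,680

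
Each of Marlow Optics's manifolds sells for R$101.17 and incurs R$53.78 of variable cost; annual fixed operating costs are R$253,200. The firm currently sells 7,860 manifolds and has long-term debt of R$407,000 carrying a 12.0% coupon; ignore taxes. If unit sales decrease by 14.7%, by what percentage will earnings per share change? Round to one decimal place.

Contribution at this volume is 7,860 × R$47.39 = R$372,485.40.
EBIT = R$372,485.40 − R$253,200 = R$119,285.40.
Interest = R$48,840.00, so EBIT − I = R$70,445.40.
Degree of combined leverage = contribution ÷ (EBIT − I) = R$372,485.40 ÷ R$70,445.40 = 5.2876.
EPS therefore changes by 5.2876 × (-14.7%) = -77.7%.

-77.7%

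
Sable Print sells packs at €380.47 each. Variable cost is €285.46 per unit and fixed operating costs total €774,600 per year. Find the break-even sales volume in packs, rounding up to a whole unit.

Each unit contributes €380.47 − €285.46 = €95.01.
Break-even volume = fixed costs ÷ CM per unit = €774,600 ÷ €95.01 = 8,152.83, so 8,153 packs.

8,153 packs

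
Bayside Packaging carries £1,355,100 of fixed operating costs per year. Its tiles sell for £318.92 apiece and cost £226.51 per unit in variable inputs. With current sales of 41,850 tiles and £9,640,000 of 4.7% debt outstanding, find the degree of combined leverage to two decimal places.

Total contribution margin = 41,850 × £92.41 = £3,867,358.50.
EBIT = £3,867,358.50 − £1,355,100 = £2,512,258.50. Interest = £453,080.00.
DOL = £3,867,358.50 ÷ £2,512,258.50 = 1.5394; DFL = £2,512,258.50 ÷ £2,059,178.50 = 1.2200.
Combined leverage = 1.5394 × 1.2200 = 1.8781.

1.88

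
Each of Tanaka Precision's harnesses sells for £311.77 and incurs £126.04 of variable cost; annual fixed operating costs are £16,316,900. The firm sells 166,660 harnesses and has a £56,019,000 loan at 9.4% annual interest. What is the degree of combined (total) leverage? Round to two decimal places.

Total contribution margin = 166,660 × £185.73 = £30,953,761.80.
Operating income = contribution − fixed costs = £30,953,761.80 − £16,316,900 = £14,636,861.80. Interest = £5,265,786.00.
DOL = £30,953,761.80 ÷ £14,636,861.80 = 2.1148; DFL = £14,636,861.80 ÷ £9,371,075.80 = 1.5619.
DCL = DOL × DFL = 2.1148 × 1.5619 = 3.3031.

3.30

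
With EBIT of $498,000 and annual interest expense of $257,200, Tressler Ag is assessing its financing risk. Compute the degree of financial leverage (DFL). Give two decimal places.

2.07

Annual interest charges come to $257,200.00.
DFL = EBIT ÷ (EBIT − I) = $498,000 ÷ ($498,000 − $257,200.00) = $498,000 ÷ $240,800.00 = 2.0681.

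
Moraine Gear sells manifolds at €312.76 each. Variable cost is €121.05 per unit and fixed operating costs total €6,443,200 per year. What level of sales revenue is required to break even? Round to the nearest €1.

CM per unit = €312.76 − €121.05 = €191.71; CM ratio = €191.71 / €312.76 = 0.6130.
Break-even revenue = fixed costs × price ÷ CM = €6,443,200 × €312.76 ÷ €191.71 = €10,511,581.

€10,511,581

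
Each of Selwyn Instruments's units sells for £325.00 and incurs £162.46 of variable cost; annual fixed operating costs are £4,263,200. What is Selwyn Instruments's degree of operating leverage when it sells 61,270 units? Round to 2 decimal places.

Total contribution margin = 61,270 × £162.54 = £9,958,825.80.
EBIT = £9,958,825.80 − £4,263,200 = £5,695,625.80.
Degree of operating leverage = £9,958,825.80 / £5,695,625.80 = 1.7485.

1.75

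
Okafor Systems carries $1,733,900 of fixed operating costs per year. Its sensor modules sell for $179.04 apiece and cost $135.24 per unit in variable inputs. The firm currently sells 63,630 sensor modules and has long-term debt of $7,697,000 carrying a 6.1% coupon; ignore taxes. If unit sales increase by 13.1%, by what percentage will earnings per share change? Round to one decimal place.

+62.6%

At 63,630 units, contribution = 63,630 × $43.80 = $2,786,994.00.
Operating income = contribution − fixed costs = $2,786,994.00 − $1,733,900 = $1,053,094.00.
Interest = $469,517.00, so EBIT − I = $583,577.00.
DCL = total CM / (EBIT − I) = $2,786,994.00 / $583,577.00 = 4.7757.
EPS therefore changes by 4.7757 × (+13.1%) = +62.6%.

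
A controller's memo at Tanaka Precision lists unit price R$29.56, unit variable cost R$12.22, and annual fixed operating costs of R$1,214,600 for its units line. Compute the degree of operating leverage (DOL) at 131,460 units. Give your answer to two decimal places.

2.14

Contribution at this volume is 131,460 × R$17.34 = R$2,279,516.40.
Operating income = contribution − fixed costs = R$2,279,516.40 − R$1,214,600 = R$1,064,916.40.
So DOL = total CM / EBIT = R$2,279,516.40 / R$1,064,916.40 = 2.1406.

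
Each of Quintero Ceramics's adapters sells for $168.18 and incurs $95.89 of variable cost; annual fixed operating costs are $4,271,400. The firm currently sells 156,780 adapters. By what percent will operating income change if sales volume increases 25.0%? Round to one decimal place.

+40.1%

At 156,780 units, contribution = 156,780 × $72.29 = $11,333,626.20.
Subtracting fixed costs: EBIT = $11,333,626.20 − $4,271,400 = $7,062,226.20.
So DOL = total CM / EBIT = $11,333,626.20 / $7,062,226.20 = 1.6048.
%ΔEBIT = DOL × %ΔSales = 1.6048 × +25.0% = +40.1%.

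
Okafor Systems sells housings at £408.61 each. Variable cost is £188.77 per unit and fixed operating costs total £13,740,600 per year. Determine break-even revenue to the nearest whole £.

Contribution margin per unit = £408.61 − £188.77 = £219.84, a CM ratio of £219.84 ÷ £408.61 = 0.5380.
Break-even revenue = fixed costs × price ÷ CM = £13,740,600 × £408.61 ÷ £219.84 = £25,539,240.

£25,539,240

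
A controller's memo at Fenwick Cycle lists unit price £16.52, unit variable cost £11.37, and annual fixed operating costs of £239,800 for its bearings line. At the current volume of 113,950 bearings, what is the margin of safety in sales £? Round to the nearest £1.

Each unit contributes £16.52 − £11.37 = £5.15. Break-even units = £239,800 ÷ £5.15 = 46,563.11; break-even revenue = 46,563.11 × £16.52 = £769,222.52.
Actual sales revenue = 113,950 × £16.52 = £1,882,454.00.
Margin of safety = £1,882,454.00 − £769,222.52 = £1,113,231.

£1,113,231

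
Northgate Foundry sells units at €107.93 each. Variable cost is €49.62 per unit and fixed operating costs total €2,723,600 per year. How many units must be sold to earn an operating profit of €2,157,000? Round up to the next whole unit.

Unit CM = price − variable cost = €107.93 − €49.62 = €58.31.
Required volume = (fixed costs + target profit) ÷ CM = (€2,723,600 + €2,157,000) ÷ €58.31 = 83,700.91, so 83,701 units.

83,701 units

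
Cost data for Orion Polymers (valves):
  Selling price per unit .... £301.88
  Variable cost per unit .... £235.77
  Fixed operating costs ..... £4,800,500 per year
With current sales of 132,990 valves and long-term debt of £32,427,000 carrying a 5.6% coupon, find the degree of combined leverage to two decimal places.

Contribution at this volume is 132,990 × £66.11 = £8,791,968.90.
Operating income = contribution − fixed costs = £8,791,968.90 − £4,800,500 = £3,991,468.90. Interest = £1,815,912.00.
DOL = £8,791,968.90 ÷ £3,991,468.90 = 2.2027; DFL = £3,991,468.90 ÷ £2,175,556.90 = 1.8347.
DCL = DOL × DFL = 2.2027 × 1.8347 = 4.0413.

4.04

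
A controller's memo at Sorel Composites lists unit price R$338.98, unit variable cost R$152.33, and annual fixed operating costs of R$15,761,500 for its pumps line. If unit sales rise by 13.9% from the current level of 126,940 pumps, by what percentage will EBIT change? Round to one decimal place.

Contribution at this volume is 126,940 × R$186.65 = R$23,693,351.00.
Subtracting fixed costs: EBIT = R$23,693,351.00 − R$15,761,500 = R$7,931,851.00.
DOL = contribution ÷ EBIT = R$23,693,351.00 ÷ R$7,931,851.00 = 2.9871.
So EBIT moves 2.9871 × (+13.9%) = +41.5%.

+41.5%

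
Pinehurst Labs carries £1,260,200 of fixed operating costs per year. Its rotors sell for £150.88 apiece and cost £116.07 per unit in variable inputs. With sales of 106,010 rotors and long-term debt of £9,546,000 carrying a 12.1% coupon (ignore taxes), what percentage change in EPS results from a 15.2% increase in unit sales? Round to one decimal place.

Total contribution margin = 106,010 × £34.81 = £3,690,208.10.
EBIT = £3,690,208.10 − £1,260,200 = £2,430,008.10.
After interest of £1,155,066.00, pre-tax earnings = £1,274,942.10.
Degree of combined leverage = contribution ÷ (EBIT − I) = £3,690,208.10 ÷ £1,274,942.10 = 2.8944.
EPS therefore changes by 2.8944 × (+15.2%) = +44.0%.

+44.0%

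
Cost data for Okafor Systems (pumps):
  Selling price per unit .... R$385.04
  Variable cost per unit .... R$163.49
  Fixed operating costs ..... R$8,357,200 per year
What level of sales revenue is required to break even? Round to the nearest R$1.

R$14,524,289

CM per unit = R$385.04 − R$163.49 = R$221.55; CM ratio = R$221.55 / R$385.04 = 0.5754.
Break-even sales = FC ÷ CM ratio = R$8,357,200 × R$385.04 / R$221.55 = R$14,524,289.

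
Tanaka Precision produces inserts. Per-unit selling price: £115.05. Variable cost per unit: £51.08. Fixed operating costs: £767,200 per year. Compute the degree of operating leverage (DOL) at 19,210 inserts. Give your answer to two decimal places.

At 19,210 units, contribution = 19,210 × £63.97 = £1,228,863.70.
Subtracting fixed costs: EBIT = £1,228,863.70 − £767,200 = £461,663.70.
Degree of operating leverage = £1,228,863.70 / £461,663.70 = 2.6618.

2.66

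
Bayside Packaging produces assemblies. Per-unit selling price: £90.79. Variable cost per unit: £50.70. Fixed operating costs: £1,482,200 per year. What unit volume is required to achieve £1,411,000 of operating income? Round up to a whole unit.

72,168 assemblies

Each unit contributes £90.79 − £50.70 = £40.09.
Required volume = (fixed costs + target profit) ÷ CM = (£1,482,200 + £1,411,000) ÷ £40.09 = 72,167.62, so 72,168 assemblies.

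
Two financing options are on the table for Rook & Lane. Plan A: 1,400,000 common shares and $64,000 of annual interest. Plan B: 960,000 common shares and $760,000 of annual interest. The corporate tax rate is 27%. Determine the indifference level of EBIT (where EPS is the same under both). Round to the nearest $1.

Set EPS_A = EPS_B: (EBIT − $64,000)(1 − 0.27) ÷ 1,400,000 = (EBIT − $760,000)(1 − 0.27) ÷ 960,000.
Cancelling (1 − t) and cross-multiplying: 960,000·(EBIT − 64,000) = 1,400,000·(EBIT − 760,000).
Solving, EBIT = (760,000·1,400,000 − 64,000·960,000) / (1,400,000 − 960,000) = 1,002,560,000,000 / 440,000 = 2,278,545.45.

$2,278,545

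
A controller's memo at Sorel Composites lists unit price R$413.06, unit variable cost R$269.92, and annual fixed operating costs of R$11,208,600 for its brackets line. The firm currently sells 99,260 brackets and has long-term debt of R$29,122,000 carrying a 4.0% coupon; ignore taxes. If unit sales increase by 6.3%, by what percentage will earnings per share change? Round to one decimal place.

+48.8%

At 99,260 units, contribution = 99,260 × R$143.14 = R$14,208,076.40.
EBIT = R$14,208,076.40 − R$11,208,600 = R$2,999,476.40.
After interest of R$1,164,880.00, pre-tax earnings = R$1,834,596.40.
DCL = total CM / (EBIT − I) = R$14,208,076.40 / R$1,834,596.40 = 7.7445.
%ΔEPS = DCL × %ΔSales = 7.7445 × +6.3% = +48.8%.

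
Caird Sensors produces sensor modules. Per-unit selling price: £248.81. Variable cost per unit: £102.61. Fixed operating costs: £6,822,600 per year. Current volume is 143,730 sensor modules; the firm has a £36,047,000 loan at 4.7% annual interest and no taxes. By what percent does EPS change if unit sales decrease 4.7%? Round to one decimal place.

At 143,730 units, contribution = 143,730 × £146.20 = £21,013,326.00.
EBIT = £21,013,326.00 − £6,822,600 = £14,190,726.00.
Interest = £1,694,209.00, so EBIT − I = £12,496,517.00.
Degree of combined leverage = contribution ÷ (EBIT − I) = £21,013,326.00 ÷ £12,496,517.00 = 1.6815.
EPS therefore changes by 1.6815 × (-4.7%) = -7.9%.

-7.9%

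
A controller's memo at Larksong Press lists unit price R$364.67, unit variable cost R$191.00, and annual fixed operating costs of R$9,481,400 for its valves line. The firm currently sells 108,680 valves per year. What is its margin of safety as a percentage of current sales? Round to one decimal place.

49.8%

Contribution margin per unit = R$364.67 − R$191.00 = R$173.67. Break-even units = R$9,481,400 ÷ R$173.67 = 54,594.35; break-even revenue = 54,594.35 × R$364.67 = R$19,908,920.01.
Current sales = 108,680 × R$364.67 = R$39,632,335.60.
Margin of safety = (R$39,632,335.60 − R$19,908,920.01) ÷ R$39,632,335.60 = 49.8%.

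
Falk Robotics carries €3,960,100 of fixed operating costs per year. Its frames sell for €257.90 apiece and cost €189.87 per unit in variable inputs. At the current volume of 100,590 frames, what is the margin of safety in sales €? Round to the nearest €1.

Each unit contributes €257.90 − €189.87 = €68.03. Break-even units = €3,960,100 ÷ €68.03 = 58,211.08; break-even revenue = 58,211.08 × €257.90 = €15,012,638.39.
Actual sales revenue = 100,590 × €257.90 = €25,942,161.00.
Margin of safety = €25,942,161.00 − €15,012,638.39 = €10,929,523.

€10,929,523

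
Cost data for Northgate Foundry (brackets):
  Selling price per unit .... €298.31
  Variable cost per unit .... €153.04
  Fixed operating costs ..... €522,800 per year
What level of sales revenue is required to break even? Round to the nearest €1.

€1,073,563

Contribution margin per unit = €298.31 − €153.04 = €145.27, a CM ratio of €145.27 ÷ €298.31 = 0.4870.
Break-even sales = FC ÷ CM ratio = €522,800 × €298.31 / €145.27 = €1,073,563.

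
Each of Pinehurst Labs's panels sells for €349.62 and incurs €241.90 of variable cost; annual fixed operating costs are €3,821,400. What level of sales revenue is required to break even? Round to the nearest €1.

Contribution margin per unit = €349.62 − €241.90 = €107.72, a CM ratio of €107.72 ÷ €349.62 = 0.3081.
Break-even sales = FC ÷ CM ratio = €3,821,400 × €349.62 / €107.72 = €12,402,877.

€12,402,877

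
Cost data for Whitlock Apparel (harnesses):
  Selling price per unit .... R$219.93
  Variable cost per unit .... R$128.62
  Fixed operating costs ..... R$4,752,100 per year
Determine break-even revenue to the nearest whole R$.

Contribution margin per unit = R$219.93 − R$128.62 = R$91.31, a CM ratio of R$91.31 ÷ R$219.93 = 0.4152.
Break-even revenue = fixed costs × price ÷ CM = R$4,752,100 × R$219.93 ÷ R$91.31 = R$11,445,946.

R$11,445,946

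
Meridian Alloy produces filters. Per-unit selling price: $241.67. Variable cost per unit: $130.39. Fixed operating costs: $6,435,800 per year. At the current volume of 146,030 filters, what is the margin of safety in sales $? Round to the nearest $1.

Contribution margin per unit = $241.67 − $130.39 = $111.28. Break-even units = $6,435,800 ÷ $111.28 = 57,834.29; break-even revenue = 57,834.29 × $241.67 = $13,976,813.32.
Current sales = 146,030 × $241.67 = $35,291,070.10.
Margin of safety = $35,291,070.10 − $13,976,813.32 = $21,314,257.

$21,314,257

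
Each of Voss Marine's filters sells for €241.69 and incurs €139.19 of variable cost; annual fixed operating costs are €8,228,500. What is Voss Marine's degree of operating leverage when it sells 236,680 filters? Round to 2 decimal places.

At 236,680 units, contribution = 236,680 × €102.50 = €24,259,700.00.
Operating income = contribution − fixed costs = €24,259,700.00 − €8,228,500 = €16,031,200.00.
DOL = contribution ÷ EBIT = €24,259,700.00 ÷ €16,031,200.00 = 1.5133.

1.51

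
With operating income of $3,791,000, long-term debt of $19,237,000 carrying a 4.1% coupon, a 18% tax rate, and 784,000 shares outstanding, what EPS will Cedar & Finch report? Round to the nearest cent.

$3.14

Interest = $788,717.00, so EBT = $3,791,000 − $788,717.00 = $3,002,283.00.
After tax at 18%: net income = $3,002,283.00 × 0.82 = $2,461,872.06.
Per share: $2,461,872.06 / 784,000 shares = $3.14.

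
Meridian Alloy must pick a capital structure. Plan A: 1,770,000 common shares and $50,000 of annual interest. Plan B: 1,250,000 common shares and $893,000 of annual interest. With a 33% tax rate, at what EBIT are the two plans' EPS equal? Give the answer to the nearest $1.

$2,919,442

At indifference, (EBIT − 50,000)(1 − t)/1,770,000 = (EBIT − 893,000)(1 − t)/1,250,000.
Cancelling (1 − t) and cross-multiplying: 1,250,000·(EBIT − 50,000) = 1,770,000·(EBIT − 893,000).
EBIT × (1,770,000 − 1,250,000) = 893,000 × 1,770,000 − 50,000 × 1,250,000 = 1,518,110,000,000, so EBIT = 1,518,110,000,000 ÷ 520,000 = 2,919,442.31.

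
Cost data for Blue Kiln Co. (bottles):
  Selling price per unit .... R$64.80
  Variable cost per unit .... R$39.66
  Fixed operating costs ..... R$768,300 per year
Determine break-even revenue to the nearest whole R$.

CM per unit = R$64.80 − R$39.66 = R$25.14; CM ratio = R$25.14 / R$64.80 = 0.3880.
Break-even revenue = fixed costs × price ÷ CM = R$768,300 × R$64.80 ÷ R$25.14 = R$1,980,344.

R$1,980,344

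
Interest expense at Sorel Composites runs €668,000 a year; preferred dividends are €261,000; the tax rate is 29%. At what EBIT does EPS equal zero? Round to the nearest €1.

€1,035,606

Preferred dividends are paid after tax, so their pre-tax equivalent is €261,000 ÷ (1 − 0.29) = €367,605.63.
EPS = 0 when EBIT covers interest plus the pre-tax preferred burden: €668,000 + €367,605.63 = €1,035,605.63.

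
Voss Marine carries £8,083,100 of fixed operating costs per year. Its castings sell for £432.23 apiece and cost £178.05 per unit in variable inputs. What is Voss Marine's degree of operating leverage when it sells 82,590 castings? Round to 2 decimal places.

1.63

Total contribution margin = 82,590 × £254.18 = £20,992,726.20.
Subtracting fixed costs: EBIT = £20,992,726.20 − £8,083,100 = £12,909,626.20.
So DOL = total CM / EBIT = £20,992,726.20 / £12,909,626.20 = 1.6261.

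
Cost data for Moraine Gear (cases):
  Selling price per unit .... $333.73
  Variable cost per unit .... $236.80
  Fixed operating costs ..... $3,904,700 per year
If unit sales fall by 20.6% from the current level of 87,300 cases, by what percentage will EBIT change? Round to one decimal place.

-38.3%

Total contribution margin = 87,300 × $96.93 = $8,461,989.00.
Operating income = contribution − fixed costs = $8,461,989.00 − $3,904,700 = $4,557,289.00.
So DOL = total CM / EBIT = $8,461,989.00 / $4,557,289.00 = 1.8568.
Operating income changes by 1.8568 × -20.6% = -38.3%.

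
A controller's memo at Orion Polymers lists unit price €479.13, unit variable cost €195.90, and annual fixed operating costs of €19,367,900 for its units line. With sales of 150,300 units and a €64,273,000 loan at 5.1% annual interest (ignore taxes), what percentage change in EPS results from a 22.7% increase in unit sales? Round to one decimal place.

+48.5%

At 150,300 units, contribution = 150,300 × €283.23 = €42,569,469.00.
Operating income = contribution − fixed costs = €42,569,469.00 − €19,367,900 = €23,201,569.00.
After interest of €3,277,923.00, pre-tax earnings = €19,923,646.00.
DCL = total CM / (EBIT − I) = €42,569,469.00 / €19,923,646.00 = 2.1366.
%ΔEPS = DCL × %ΔSales = 2.1366 × +22.7% = +48.5%.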